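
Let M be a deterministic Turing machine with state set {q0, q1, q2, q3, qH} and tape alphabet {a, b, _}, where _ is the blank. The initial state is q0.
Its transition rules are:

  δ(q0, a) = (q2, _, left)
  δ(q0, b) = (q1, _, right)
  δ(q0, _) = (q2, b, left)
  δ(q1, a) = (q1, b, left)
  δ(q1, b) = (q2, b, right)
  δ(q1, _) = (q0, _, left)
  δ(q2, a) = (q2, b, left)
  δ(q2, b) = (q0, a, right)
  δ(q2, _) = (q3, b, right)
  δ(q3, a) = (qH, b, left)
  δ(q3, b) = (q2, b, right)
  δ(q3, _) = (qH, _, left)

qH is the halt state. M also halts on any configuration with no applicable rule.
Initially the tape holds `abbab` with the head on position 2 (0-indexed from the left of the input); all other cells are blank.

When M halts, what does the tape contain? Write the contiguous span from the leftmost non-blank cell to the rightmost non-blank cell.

ba_a_bb

state=q0 head=2 tape=_ab[b]ab__   (q0,b)→(q1,_,right)
state=q1 head=3 tape=_ab_[a]b__   (q1,a)→(q1,b,left)
state=q1 head=2 tape=_ab[_]bb__   (q1,_)→(q0,_,left)
state=q0 head=1 tape=_a[b]_bb__   (q0,b)→(q1,_,right)
state=q1 head=2 tape=_a_[_]bb__   (q1,_)→(q0,_,left)
state=q0 head=1 tape=_a[_]_bb__   (q0,_)→(q2,b,left)
state=q2 head=0 tape=_[a]b_bb__   (q2,a)→(q2,b,left)
state=q2 head=-1 tape=[_]bb_bb__   (q2,_)→(q3,b,right)
state=q3 head=0 tape=b[b]b_bb__   (q3,b)→(q2,b,right)
state=q2 head=1 tape=bb[b]_bb__   (q2,b)→(q0,a,right)
state=q0 head=2 tape=bba[_]bb__   (q0,_)→(q2,b,left)
state=q2 head=1 tape=bb[a]bbb__   (q2,a)→(q2,b,left)
state=q2 head=0 tape=b[b]bbbb__   (q2,b)→(q0,a,right)
state=q0 head=1 tape=ba[b]bbb__   (q0,b)→(q1,_,right)
state=q1 head=2 tape=ba_[b]bb__   (q1,b)→(q2,b,right)
state=q2 head=3 tape=ba_b[b]b__   (q2,b)→(q0,a,right)
state=q0 head=4 tape=ba_ba[b]__   (q0,b)→(q1,_,right)
state=q1 head=5 tape=ba_ba_[_]_   (q1,_)→(q0,_,left)
state=q0 head=4 tape=ba_ba[_]__   (q0,_)→(q2,b,left)
state=q2 head=3 tape=ba_b[a]b__   (q2,a)→(q2,b,left)
state=q2 head=2 tape=ba_[b]bb__   (q2,b)→(q0,a,right)
state=q0 head=3 tape=ba_a[b]b__   (q0,b)→(q1,_,right)
state=q1 head=4 tape=ba_a_[b]__   (q1,b)→(q2,b,right)
state=q2 head=5 tape=ba_a_b[_]_   (q2,_)→(q3,b,right)
state=q3 head=6 tape=ba_a_bb[_]   (q3,_)→(qH,_,left)
state=qH head=5 tape=ba_a_b[b]_
The non-blank tape span at halt is ba_a_bb.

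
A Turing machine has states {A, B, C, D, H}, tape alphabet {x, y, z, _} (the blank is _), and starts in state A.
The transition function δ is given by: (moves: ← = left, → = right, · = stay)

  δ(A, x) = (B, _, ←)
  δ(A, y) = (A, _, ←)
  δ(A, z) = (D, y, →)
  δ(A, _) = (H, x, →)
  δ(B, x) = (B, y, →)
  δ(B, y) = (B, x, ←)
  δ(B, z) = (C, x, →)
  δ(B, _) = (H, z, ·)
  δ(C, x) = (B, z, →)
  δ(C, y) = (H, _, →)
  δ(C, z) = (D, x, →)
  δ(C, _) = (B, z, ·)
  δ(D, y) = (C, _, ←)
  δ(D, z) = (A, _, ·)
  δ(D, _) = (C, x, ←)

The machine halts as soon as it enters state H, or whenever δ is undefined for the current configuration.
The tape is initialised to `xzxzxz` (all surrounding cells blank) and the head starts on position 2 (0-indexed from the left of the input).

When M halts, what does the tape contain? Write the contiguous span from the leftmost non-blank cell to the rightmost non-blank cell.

xxxxxz

state=A head=2 tape=xz[x]zxz   (A,x)→(B,_,←)
state=B head=1 tape=x[z]_zxz   (B,z)→(C,x,→)
state=C head=2 tape=xx[_]zxz   (C,_)→(B,z,·)
state=B head=2 tape=xx[z]zxz   (B,z)→(C,x,→)
state=C head=3 tape=xxx[z]xz   (C,z)→(D,x,→)
state=D head=4 tape=xxxx[x]z
The non-blank tape span at halt is xxxxxz.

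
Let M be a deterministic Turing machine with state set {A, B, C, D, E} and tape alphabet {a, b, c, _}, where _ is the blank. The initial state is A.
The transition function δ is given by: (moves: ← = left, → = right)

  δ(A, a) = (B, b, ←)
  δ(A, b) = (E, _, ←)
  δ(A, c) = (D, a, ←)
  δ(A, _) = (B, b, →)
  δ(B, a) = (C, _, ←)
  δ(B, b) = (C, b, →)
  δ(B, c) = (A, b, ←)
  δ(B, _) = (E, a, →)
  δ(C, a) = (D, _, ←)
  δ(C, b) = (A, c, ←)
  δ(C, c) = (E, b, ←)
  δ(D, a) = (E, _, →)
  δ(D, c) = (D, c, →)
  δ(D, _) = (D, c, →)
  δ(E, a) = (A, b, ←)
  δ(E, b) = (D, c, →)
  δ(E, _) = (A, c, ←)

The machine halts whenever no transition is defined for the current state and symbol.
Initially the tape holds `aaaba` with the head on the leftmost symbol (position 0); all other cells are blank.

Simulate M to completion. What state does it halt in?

A | _[a]aaba_   read a → write b, move ←, go to B
B | [_]baaba_   read _ → write a, move →, go to E
E | a[b]aaba_   read b → write c, move →, go to D
D | ac[a]aba_   read a → write _, move →, go to E
E | ac_[a]ba_   read a → write b, move ←, go to A
A | ac[_]bba_   read _ → write b, move →, go to B
B | acb[b]ba_   read b → write b, move →, go to C
C | acbb[b]a_   read b → write c, move ←, go to A
A | acb[b]ca_   read b → write _, move ←, go to E
E | ac[b]_ca_   read b → write c, move →, go to D
D | acc[_]ca_   read _ → write c, move →, go to D
D | accc[c]a_   read c → write c, move →, go to D
D | acccc[a]_   read a → write _, move →, go to E
E | acccc_[_]   read _ → write c, move ←, go to A
A | acccc[_]c   read _ → write b, move →, go to B
B | accccb[c]   read c → write b, move ←, go to A
A | acccc[b]b   read b → write _, move ←, go to E
E | accc[c]_b
No transition is defined for (E, c); M halts in state E.

E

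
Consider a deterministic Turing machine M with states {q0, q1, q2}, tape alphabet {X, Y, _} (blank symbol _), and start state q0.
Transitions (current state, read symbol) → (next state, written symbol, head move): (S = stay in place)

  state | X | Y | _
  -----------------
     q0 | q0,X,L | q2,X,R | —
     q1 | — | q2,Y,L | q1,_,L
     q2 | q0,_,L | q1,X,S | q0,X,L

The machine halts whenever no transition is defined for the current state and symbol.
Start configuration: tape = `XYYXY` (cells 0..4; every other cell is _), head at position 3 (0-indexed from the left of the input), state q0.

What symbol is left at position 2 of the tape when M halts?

_

state=q0 head=3 tape=_XYY[X]Y   (q0,X)→(q0,X,L)
state=q0 head=2 tape=_XY[Y]XY   (q0,Y)→(q2,X,R)
state=q2 head=3 tape=_XYX[X]Y   (q2,X)→(q0,_,L)
state=q0 head=2 tape=_XY[X]_Y   (q0,X)→(q0,X,L)
state=q0 head=1 tape=_X[Y]X_Y   (q0,Y)→(q2,X,R)
state=q2 head=2 tape=_XX[X]_Y   (q2,X)→(q0,_,L)
state=q0 head=1 tape=_X[X]__Y   (q0,X)→(q0,X,L)
state=q0 head=0 tape=_[X]X__Y   (q0,X)→(q0,X,L)
state=q0 head=-1 tape=[_]XX__Y
Cell 2 holds _ when M halts.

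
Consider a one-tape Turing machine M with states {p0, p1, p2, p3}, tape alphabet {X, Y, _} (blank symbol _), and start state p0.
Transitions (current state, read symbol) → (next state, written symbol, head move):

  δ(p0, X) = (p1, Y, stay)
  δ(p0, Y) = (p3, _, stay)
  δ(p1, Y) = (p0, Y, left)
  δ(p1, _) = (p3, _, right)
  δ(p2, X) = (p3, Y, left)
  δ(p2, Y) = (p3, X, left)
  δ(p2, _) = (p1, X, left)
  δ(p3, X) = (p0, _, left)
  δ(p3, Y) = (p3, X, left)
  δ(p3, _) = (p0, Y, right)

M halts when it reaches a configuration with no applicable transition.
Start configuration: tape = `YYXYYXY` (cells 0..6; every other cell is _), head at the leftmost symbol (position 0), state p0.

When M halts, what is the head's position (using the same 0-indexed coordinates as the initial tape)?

p0 | [Y]YXYYXY_   read Y → write _, move stay, go to p3
p3 | [_]YXYYXY_   read _ → write Y, move right, go to p0
p0 | Y[Y]XYYXY_   read Y → write _, move stay, go to p3
p3 | Y[_]XYYXY_   read _ → write Y, move right, go to p0
p0 | YY[X]YYXY_   read X → write Y, move stay, go to p1
p1 | YY[Y]YYXY_   read Y → write Y, move left, go to p0
p0 | Y[Y]YYYXY_   read Y → write _, move stay, go to p3
p3 | Y[_]YYYXY_   read _ → write Y, move right, go to p0
p0 | YY[Y]YYXY_   read Y → write _, move stay, go to p3
p3 | YY[_]YYXY_   read _ → write Y, move right, go to p0
p0 | YYY[Y]YXY_   read Y → write _, move stay, go to p3
p3 | YYY[_]YXY_   read _ → write Y, move right, go to p0
p0 | YYYY[Y]XY_   read Y → write _, move stay, go to p3
p3 | YYYY[_]XY_   read _ → write Y, move right, go to p0
p0 | YYYYY[X]Y_   read X → write Y, move stay, go to p1
p1 | YYYYY[Y]Y_   read Y → write Y, move left, go to p0
p0 | YYYY[Y]YY_   read Y → write _, move stay, go to p3
p3 | YYYY[_]YY_   read _ → write Y, move right, go to p0
p0 | YYYYY[Y]Y_   read Y → write _, move stay, go to p3
p3 | YYYYY[_]Y_   read _ → write Y, move right, go to p0
p0 | YYYYYY[Y]_   read Y → write _, move stay, go to p3
p3 | YYYYYY[_]_   read _ → write Y, move right, go to p0
p0 | YYYYYYY[_]
At halt the head is at cell 7.

7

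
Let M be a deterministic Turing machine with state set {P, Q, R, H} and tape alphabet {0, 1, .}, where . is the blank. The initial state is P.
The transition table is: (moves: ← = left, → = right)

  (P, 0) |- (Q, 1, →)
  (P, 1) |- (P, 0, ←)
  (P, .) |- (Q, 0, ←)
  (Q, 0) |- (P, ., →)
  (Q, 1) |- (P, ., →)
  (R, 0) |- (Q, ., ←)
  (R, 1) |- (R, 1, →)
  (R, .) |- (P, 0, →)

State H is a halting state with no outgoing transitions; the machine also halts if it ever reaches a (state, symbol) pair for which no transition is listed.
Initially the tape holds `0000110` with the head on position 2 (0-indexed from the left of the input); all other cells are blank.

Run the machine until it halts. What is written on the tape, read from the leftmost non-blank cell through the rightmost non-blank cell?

state=P head=2 tape=00[0]0110.   (P,0)→(Q,1,→)
state=Q head=3 tape=001[0]110.   (Q,0)→(P,.,→)
state=P head=4 tape=001.[1]10.   (P,1)→(P,0,←)
state=P head=3 tape=001[.]010.   (P,.)→(Q,0,←)
state=Q head=2 tape=00[1]0010.   (Q,1)→(P,.,→)
state=P head=3 tape=00.[0]010.   (P,0)→(Q,1,→)
state=Q head=4 tape=00.1[0]10.   (Q,0)→(P,.,→)
state=P head=5 tape=00.1.[1]0.   (P,1)→(P,0,←)
state=P head=4 tape=00.1[.]00.   (P,.)→(Q,0,←)
state=Q head=3 tape=00.[1]000.   (Q,1)→(P,.,→)
state=P head=4 tape=00..[0]00.   (P,0)→(Q,1,→)
state=Q head=5 tape=00..1[0]0.   (Q,0)→(P,.,→)
state=P head=6 tape=00..1.[0].   (P,0)→(Q,1,→)
state=Q head=7 tape=00..1.1[.]
The non-blank tape span at halt is 00..1.1.

00..1.1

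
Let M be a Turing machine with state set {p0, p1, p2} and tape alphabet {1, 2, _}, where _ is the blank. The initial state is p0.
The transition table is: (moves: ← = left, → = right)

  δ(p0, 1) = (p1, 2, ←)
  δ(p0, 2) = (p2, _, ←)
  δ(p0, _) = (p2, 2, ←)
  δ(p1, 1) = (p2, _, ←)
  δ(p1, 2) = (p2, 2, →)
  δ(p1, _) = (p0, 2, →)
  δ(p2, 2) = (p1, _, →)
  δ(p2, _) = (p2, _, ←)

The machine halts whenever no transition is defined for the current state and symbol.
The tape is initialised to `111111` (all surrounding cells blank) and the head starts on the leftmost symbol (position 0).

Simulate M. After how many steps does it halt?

15

state=p0 head=0 tape=_[1]11111   (p0,1)→(p1,2,←)
state=p1 head=-1 tape=[_]211111   (p1,_)→(p0,2,→)
state=p0 head=0 tape=2[2]11111   (p0,2)→(p2,_,←)
state=p2 head=-1 tape=[2]_11111   (p2,2)→(p1,_,→)
state=p1 head=0 tape=_[_]11111   (p1,_)→(p0,2,→)
state=p0 head=1 tape=_2[1]1111   (p0,1)→(p1,2,←)
state=p1 head=0 tape=_[2]21111   (p1,2)→(p2,2,→)
state=p2 head=1 tape=_2[2]1111   (p2,2)→(p1,_,→)
state=p1 head=2 tape=_2_[1]111   (p1,1)→(p2,_,←)
state=p2 head=1 tape=_2[_]_111   (p2,_)→(p2,_,←)
state=p2 head=0 tape=_[2]__111   (p2,2)→(p1,_,→)
state=p1 head=1 tape=__[_]_111   (p1,_)→(p0,2,→)
state=p0 head=2 tape=__2[_]111   (p0,_)→(p2,2,←)
state=p2 head=1 tape=__[2]2111   (p2,2)→(p1,_,→)
state=p1 head=2 tape=___[2]111   (p1,2)→(p2,2,→)
state=p2 head=3 tape=___2[1]11
M halts after 15 transitions.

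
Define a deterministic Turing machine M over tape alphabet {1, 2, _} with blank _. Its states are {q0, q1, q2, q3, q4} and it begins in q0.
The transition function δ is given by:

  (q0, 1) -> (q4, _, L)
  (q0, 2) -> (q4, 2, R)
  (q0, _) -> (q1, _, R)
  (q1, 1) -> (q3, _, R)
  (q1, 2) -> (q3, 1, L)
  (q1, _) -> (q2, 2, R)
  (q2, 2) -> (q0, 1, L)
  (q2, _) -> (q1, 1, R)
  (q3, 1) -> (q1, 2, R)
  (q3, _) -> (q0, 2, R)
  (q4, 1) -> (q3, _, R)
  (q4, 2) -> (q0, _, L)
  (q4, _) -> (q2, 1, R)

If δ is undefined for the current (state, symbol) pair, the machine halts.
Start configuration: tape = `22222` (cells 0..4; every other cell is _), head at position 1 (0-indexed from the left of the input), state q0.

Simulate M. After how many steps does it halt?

11

state=q0 head=1 tape=2[2]222   (q0,2)→(q4,2,R)
state=q4 head=2 tape=22[2]22   (q4,2)→(q0,_,L)
state=q0 head=1 tape=2[2]_22   (q0,2)→(q4,2,R)
state=q4 head=2 tape=22[_]22   (q4,_)→(q2,1,R)
state=q2 head=3 tape=221[2]2   (q2,2)→(q0,1,L)
state=q0 head=2 tape=22[1]12   (q0,1)→(q4,_,L)
state=q4 head=1 tape=2[2]_12   (q4,2)→(q0,_,L)
state=q0 head=0 tape=[2]__12   (q0,2)→(q4,2,R)
state=q4 head=1 tape=2[_]_12   (q4,_)→(q2,1,R)
state=q2 head=2 tape=21[_]12   (q2,_)→(q1,1,R)
state=q1 head=3 tape=211[1]2   (q1,1)→(q3,_,R)
state=q3 head=4 tape=211_[2]
M halts after 11 transitions.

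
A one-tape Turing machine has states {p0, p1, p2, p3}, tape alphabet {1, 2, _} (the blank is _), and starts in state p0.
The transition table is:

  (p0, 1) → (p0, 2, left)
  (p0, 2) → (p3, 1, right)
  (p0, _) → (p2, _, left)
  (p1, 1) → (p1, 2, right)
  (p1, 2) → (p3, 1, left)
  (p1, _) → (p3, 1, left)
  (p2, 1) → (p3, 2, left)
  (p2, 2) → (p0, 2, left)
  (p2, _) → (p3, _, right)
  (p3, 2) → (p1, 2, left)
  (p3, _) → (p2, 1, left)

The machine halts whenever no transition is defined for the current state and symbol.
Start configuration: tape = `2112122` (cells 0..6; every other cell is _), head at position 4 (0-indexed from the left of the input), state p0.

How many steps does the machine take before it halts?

state=p0 head=4 tape=__2112[1]22   (p0,1)→(p0,2,left)
state=p0 head=3 tape=__211[2]222   (p0,2)→(p3,1,right)
state=p3 head=4 tape=__2111[2]22   (p3,2)→(p1,2,left)
state=p1 head=3 tape=__211[1]222   (p1,1)→(p1,2,right)
state=p1 head=4 tape=__2112[2]22   (p1,2)→(p3,1,left)
state=p3 head=3 tape=__211[2]122   (p3,2)→(p1,2,left)
state=p1 head=2 tape=__21[1]2122   (p1,1)→(p1,2,right)
state=p1 head=3 tape=__212[2]122   (p1,2)→(p3,1,left)
state=p3 head=2 tape=__21[2]1122   (p3,2)→(p1,2,left)
state=p1 head=1 tape=__2[1]21122   (p1,1)→(p1,2,right)
state=p1 head=2 tape=__22[2]1122   (p1,2)→(p3,1,left)
state=p3 head=1 tape=__2[2]11122   (p3,2)→(p1,2,left)
state=p1 head=0 tape=__[2]211122   (p1,2)→(p3,1,left)
state=p3 head=-1 tape=_[_]1211122   (p3,_)→(p2,1,left)
state=p2 head=-2 tape=[_]11211122   (p2,_)→(p3,_,right)
state=p3 head=-1 tape=_[1]1211122
M halts after 15 transitions.

15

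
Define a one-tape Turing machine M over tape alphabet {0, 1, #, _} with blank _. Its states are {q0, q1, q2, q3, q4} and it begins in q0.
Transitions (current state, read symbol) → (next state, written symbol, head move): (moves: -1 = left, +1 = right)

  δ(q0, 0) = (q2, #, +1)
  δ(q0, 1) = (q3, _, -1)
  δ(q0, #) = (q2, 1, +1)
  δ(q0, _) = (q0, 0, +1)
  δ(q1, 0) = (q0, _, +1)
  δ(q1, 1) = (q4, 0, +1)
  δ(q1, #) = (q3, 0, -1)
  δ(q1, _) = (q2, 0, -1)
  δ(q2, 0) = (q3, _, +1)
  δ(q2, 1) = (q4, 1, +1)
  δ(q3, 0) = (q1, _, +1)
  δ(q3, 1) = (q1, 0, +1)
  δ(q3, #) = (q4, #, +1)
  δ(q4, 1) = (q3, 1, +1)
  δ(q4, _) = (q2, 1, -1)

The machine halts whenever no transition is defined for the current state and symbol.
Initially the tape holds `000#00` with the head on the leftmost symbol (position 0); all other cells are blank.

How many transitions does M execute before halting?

4

q0 | [0]00#00   read 0 → write #, move +1, go to q2
q2 | #[0]0#00   read 0 → write _, move +1, go to q3
q3 | #_[0]#00   read 0 → write _, move +1, go to q1
q1 | #__[#]00   read # → write 0, move -1, go to q3
q3 | #_[_]000
M halts after 4 transitions.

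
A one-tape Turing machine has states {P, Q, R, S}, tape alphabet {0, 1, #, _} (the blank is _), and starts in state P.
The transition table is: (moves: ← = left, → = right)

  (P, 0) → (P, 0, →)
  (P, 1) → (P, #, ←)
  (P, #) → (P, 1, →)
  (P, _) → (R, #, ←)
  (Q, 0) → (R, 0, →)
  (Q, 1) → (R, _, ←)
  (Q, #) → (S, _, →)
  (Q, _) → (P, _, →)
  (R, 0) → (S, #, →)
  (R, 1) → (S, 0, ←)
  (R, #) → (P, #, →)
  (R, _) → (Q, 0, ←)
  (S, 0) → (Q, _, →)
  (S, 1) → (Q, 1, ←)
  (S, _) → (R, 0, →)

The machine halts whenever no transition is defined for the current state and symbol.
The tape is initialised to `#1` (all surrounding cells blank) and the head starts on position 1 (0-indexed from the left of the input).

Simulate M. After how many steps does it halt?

state=P head=1 tape=___#[1]____   (P,1)→(P,#,←)
state=P head=0 tape=___[#]#____   (P,#)→(P,1,→)
state=P head=1 tape=___1[#]____   (P,#)→(P,1,→)
state=P head=2 tape=___11[_]___   (P,_)→(R,#,←)
state=R head=1 tape=___1[1]#___   (R,1)→(S,0,←)
state=S head=0 tape=___[1]0#___   (S,1)→(Q,1,←)
state=Q head=-1 tape=__[_]10#___   (Q,_)→(P,_,→)
state=P head=0 tape=___[1]0#___   (P,1)→(P,#,←)
state=P head=-1 tape=__[_]#0#___   (P,_)→(R,#,←)
state=R head=-2 tape=_[_]##0#___   (R,_)→(Q,0,←)
state=Q head=-3 tape=[_]0##0#___   (Q,_)→(P,_,→)
state=P head=-2 tape=_[0]##0#___   (P,0)→(P,0,→)
state=P head=-1 tape=_0[#]#0#___   (P,#)→(P,1,→)
state=P head=0 tape=_01[#]0#___   (P,#)→(P,1,→)
state=P head=1 tape=_011[0]#___   (P,0)→(P,0,→)
state=P head=2 tape=_0110[#]___   (P,#)→(P,1,→)
state=P head=3 tape=_01101[_]__   (P,_)→(R,#,←)
state=R head=2 tape=_0110[1]#__   (R,1)→(S,0,←)
state=S head=1 tape=_011[0]0#__   (S,0)→(Q,_,→)
state=Q head=2 tape=_011_[0]#__   (Q,0)→(R,0,→)
state=R head=3 tape=_011_0[#]__   (R,#)→(P,#,→)
state=P head=4 tape=_011_0#[_]_   (P,_)→(R,#,←)
state=R head=3 tape=_011_0[#]#_   (R,#)→(P,#,→)
state=P head=4 tape=_011_0#[#]_   (P,#)→(P,1,→)
state=P head=5 tape=_011_0#1[_]   (P,_)→(R,#,←)
state=R head=4 tape=_011_0#[1]#   (R,1)→(S,0,←)
state=S head=3 tape=_011_0[#]0#
M halts after 26 transitions.

26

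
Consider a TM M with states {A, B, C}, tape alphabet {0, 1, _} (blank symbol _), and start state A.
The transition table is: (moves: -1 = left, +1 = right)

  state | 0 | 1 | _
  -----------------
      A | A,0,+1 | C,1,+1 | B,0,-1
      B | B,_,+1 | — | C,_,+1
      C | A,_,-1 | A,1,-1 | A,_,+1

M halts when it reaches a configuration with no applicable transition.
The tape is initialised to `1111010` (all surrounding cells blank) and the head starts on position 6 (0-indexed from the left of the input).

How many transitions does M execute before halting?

A | 111101[0]____   read 0 → write 0, move +1, go to A
A | 1111010[_]___   read _ → write 0, move -1, go to B
B | 111101[0]0___   read 0 → write _, move +1, go to B
B | 111101_[0]___   read 0 → write _, move +1, go to B
B | 111101__[_]__   read _ → write _, move +1, go to C
C | 111101___[_]_   read _ → write _, move +1, go to A
A | 111101____[_]   read _ → write 0, move -1, go to B
B | 111101___[_]0   read _ → write _, move +1, go to C
C | 111101____[0]   read 0 → write _, move -1, go to A
A | 111101___[_]_   read _ → write 0, move -1, go to B
B | 111101__[_]0_   read _ → write _, move +1, go to C
C | 111101___[0]_   read 0 → write _, move -1, go to A
A | 111101__[_]__   read _ → write 0, move -1, go to B
B | 111101_[_]0__   read _ → write _, move +1, go to C
C | 111101__[0]__   read 0 → write _, move -1, go to A
A | 111101_[_]___   read _ → write 0, move -1, go to B
B | 111101[_]0___   read _ → write _, move +1, go to C
C | 111101_[0]___   read 0 → write _, move -1, go to A
A | 111101[_]____   read _ → write 0, move -1, go to B
B | 11110[1]0____
M halts after 19 transitions.

19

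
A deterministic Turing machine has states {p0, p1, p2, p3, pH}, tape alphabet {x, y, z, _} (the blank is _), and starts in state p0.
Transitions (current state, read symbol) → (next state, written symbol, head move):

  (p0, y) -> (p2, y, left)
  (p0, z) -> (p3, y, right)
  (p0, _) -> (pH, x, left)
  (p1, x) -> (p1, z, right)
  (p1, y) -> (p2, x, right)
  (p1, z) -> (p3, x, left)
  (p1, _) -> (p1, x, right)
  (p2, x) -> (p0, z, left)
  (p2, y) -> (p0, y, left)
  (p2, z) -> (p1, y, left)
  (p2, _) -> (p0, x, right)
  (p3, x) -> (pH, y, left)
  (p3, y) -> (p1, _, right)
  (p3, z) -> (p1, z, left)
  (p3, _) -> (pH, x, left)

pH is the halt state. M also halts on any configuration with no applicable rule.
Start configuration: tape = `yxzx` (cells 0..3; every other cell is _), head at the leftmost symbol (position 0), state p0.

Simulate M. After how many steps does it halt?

5

p0 | ___[y]xzx   read y → write y, move left, go to p2
p2 | __[_]yxzx   read _ → write x, move right, go to p0
p0 | __x[y]xzx   read y → write y, move left, go to p2
p2 | __[x]yxzx   read x → write z, move left, go to p0
p0 | _[_]zyxzx   read _ → write x, move left, go to pH
pH | [_]xzyxzx
M halts after 5 transitions.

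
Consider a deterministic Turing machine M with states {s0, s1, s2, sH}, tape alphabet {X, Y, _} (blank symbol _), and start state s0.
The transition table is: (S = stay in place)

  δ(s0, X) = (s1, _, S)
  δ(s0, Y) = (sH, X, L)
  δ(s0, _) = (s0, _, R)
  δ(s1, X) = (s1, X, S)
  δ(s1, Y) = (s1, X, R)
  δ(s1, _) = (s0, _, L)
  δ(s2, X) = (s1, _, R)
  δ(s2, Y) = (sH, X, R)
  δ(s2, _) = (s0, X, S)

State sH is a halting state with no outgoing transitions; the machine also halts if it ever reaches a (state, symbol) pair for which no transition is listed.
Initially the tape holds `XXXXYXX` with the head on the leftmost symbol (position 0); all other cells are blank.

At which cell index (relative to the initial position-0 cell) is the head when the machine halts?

state=s0 head=0 tape=_[X]XXXYXX   (s0,X)→(s1,_,S)
state=s1 head=0 tape=_[_]XXXYXX   (s1,_)→(s0,_,L)
state=s0 head=-1 tape=[_]_XXXYXX   (s0,_)→(s0,_,R)
state=s0 head=0 tape=_[_]XXXYXX   (s0,_)→(s0,_,R)
state=s0 head=1 tape=__[X]XXYXX   (s0,X)→(s1,_,S)
state=s1 head=1 tape=__[_]XXYXX   (s1,_)→(s0,_,L)
state=s0 head=0 tape=_[_]_XXYXX   (s0,_)→(s0,_,R)
state=s0 head=1 tape=__[_]XXYXX   (s0,_)→(s0,_,R)
state=s0 head=2 tape=___[X]XYXX   (s0,X)→(s1,_,S)
state=s1 head=2 tape=___[_]XYXX   (s1,_)→(s0,_,L)
state=s0 head=1 tape=__[_]_XYXX   (s0,_)→(s0,_,R)
state=s0 head=2 tape=___[_]XYXX   (s0,_)→(s0,_,R)
state=s0 head=3 tape=____[X]YXX   (s0,X)→(s1,_,S)
state=s1 head=3 tape=____[_]YXX   (s1,_)→(s0,_,L)
state=s0 head=2 tape=___[_]_YXX   (s0,_)→(s0,_,R)
state=s0 head=3 tape=____[_]YXX   (s0,_)→(s0,_,R)
state=s0 head=4 tape=_____[Y]XX   (s0,Y)→(sH,X,L)
state=sH head=3 tape=____[_]XXX
At halt the head is at cell 3.

3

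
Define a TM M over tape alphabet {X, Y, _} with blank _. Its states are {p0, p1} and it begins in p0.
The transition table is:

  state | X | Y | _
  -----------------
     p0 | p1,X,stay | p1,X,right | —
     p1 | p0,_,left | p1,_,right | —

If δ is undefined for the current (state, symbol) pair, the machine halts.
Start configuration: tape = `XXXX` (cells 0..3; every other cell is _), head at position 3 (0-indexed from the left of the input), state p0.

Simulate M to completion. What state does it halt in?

p0

state=p0 head=3 tape=_XXX[X]   (p0,X)→(p1,X,stay)
state=p1 head=3 tape=_XXX[X]   (p1,X)→(p0,_,left)
state=p0 head=2 tape=_XX[X]_   (p0,X)→(p1,X,stay)
state=p1 head=2 tape=_XX[X]_   (p1,X)→(p0,_,left)
state=p0 head=1 tape=_X[X]__   (p0,X)→(p1,X,stay)
state=p1 head=1 tape=_X[X]__   (p1,X)→(p0,_,left)
state=p0 head=0 tape=_[X]___   (p0,X)→(p1,X,stay)
state=p1 head=0 tape=_[X]___   (p1,X)→(p0,_,left)
state=p0 head=-1 tape=[_]____
No transition is defined for (p0, _); M halts in state p0.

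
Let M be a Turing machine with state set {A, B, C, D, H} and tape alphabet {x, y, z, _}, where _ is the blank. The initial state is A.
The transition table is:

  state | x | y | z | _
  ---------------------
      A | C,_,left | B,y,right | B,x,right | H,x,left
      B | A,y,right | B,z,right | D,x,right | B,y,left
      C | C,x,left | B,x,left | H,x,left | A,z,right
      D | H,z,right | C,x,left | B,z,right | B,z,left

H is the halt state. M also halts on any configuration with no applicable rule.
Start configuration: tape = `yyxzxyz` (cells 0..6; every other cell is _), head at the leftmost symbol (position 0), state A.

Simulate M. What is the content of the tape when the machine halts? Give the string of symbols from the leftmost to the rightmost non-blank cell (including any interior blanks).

yzyxyyyyxxx

state=A head=0 tape=[y]yxzxyz____   (A,y)→(B,y,right)
state=B head=1 tape=y[y]xzxyz____   (B,y)→(B,z,right)
state=B head=2 tape=yz[x]zxyz____   (B,x)→(A,y,right)
state=A head=3 tape=yzy[z]xyz____   (A,z)→(B,x,right)
state=B head=4 tape=yzyx[x]yz____   (B,x)→(A,y,right)
state=A head=5 tape=yzyxy[y]z____   (A,y)→(B,y,right)
state=B head=6 tape=yzyxyy[z]____   (B,z)→(D,x,right)
state=D head=7 tape=yzyxyyx[_]___   (D,_)→(B,z,left)
state=B head=6 tape=yzyxyy[x]z___   (B,x)→(A,y,right)
state=A head=7 tape=yzyxyyy[z]___   (A,z)→(B,x,right)
state=B head=8 tape=yzyxyyyx[_]__   (B,_)→(B,y,left)
state=B head=7 tape=yzyxyyy[x]y__   (B,x)→(A,y,right)
state=A head=8 tape=yzyxyyyy[y]__   (A,y)→(B,y,right)
state=B head=9 tape=yzyxyyyyy[_]_   (B,_)→(B,y,left)
state=B head=8 tape=yzyxyyyy[y]y_   (B,y)→(B,z,right)
state=B head=9 tape=yzyxyyyyz[y]_   (B,y)→(B,z,right)
state=B head=10 tape=yzyxyyyyzz[_]   (B,_)→(B,y,left)
state=B head=9 tape=yzyxyyyyz[z]y   (B,z)→(D,x,right)
state=D head=10 tape=yzyxyyyyzx[y]   (D,y)→(C,x,left)
state=C head=9 tape=yzyxyyyyz[x]x   (C,x)→(C,x,left)
state=C head=8 tape=yzyxyyyy[z]xx   (C,z)→(H,x,left)
state=H head=7 tape=yzyxyyy[y]xxx
The non-blank tape span at halt is yzyxyyyyxxx.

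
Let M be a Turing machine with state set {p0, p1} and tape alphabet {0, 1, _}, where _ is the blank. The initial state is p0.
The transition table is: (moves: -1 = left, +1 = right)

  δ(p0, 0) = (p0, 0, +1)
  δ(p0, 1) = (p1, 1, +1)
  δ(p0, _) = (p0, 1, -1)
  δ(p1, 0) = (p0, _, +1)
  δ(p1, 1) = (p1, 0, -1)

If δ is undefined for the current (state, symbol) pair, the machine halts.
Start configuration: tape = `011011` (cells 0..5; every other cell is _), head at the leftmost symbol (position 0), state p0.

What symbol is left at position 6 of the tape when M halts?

1

state=p0 head=0 tape=[0]11011__   (p0,0)→(p0,0,+1)
state=p0 head=1 tape=0[1]1011__   (p0,1)→(p1,1,+1)
state=p1 head=2 tape=01[1]011__   (p1,1)→(p1,0,-1)
state=p1 head=1 tape=0[1]0011__   (p1,1)→(p1,0,-1)
state=p1 head=0 tape=[0]00011__   (p1,0)→(p0,_,+1)
state=p0 head=1 tape=_[0]0011__   (p0,0)→(p0,0,+1)
state=p0 head=2 tape=_0[0]011__   (p0,0)→(p0,0,+1)
state=p0 head=3 tape=_00[0]11__   (p0,0)→(p0,0,+1)
state=p0 head=4 tape=_000[1]1__   (p0,1)→(p1,1,+1)
state=p1 head=5 tape=_0001[1]__   (p1,1)→(p1,0,-1)
state=p1 head=4 tape=_000[1]0__   (p1,1)→(p1,0,-1)
state=p1 head=3 tape=_00[0]00__   (p1,0)→(p0,_,+1)
state=p0 head=4 tape=_00_[0]0__   (p0,0)→(p0,0,+1)
state=p0 head=5 tape=_00_0[0]__   (p0,0)→(p0,0,+1)
state=p0 head=6 tape=_00_00[_]_   (p0,_)→(p0,1,-1)
state=p0 head=5 tape=_00_0[0]1_   (p0,0)→(p0,0,+1)
state=p0 head=6 tape=_00_00[1]_   (p0,1)→(p1,1,+1)
state=p1 head=7 tape=_00_001[_]
Cell 6 holds 1 when M halts.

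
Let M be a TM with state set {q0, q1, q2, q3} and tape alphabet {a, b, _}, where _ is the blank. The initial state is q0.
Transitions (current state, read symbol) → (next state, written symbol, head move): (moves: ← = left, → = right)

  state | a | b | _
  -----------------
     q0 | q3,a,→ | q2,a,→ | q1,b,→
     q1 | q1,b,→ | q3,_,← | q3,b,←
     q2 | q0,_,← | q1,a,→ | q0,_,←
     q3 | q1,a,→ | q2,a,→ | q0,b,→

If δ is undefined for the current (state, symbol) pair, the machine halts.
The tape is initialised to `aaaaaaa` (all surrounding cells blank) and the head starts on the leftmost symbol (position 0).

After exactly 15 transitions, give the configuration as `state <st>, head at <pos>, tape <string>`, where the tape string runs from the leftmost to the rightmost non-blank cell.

state q3, head at 7, tape aabbbbaab

state=q0 head=0 tape=[a]aaaaaa__   (q0,a)→(q3,a,→)
state=q3 head=1 tape=a[a]aaaaa__   (q3,a)→(q1,a,→)
state=q1 head=2 tape=aa[a]aaaa__   (q1,a)→(q1,b,→)
state=q1 head=3 tape=aab[a]aaa__   (q1,a)→(q1,b,→)
state=q1 head=4 tape=aabb[a]aa__   (q1,a)→(q1,b,→)
state=q1 head=5 tape=aabbb[a]a__   (q1,a)→(q1,b,→)
state=q1 head=6 tape=aabbbb[a]__   (q1,a)→(q1,b,→)
state=q1 head=7 tape=aabbbbb[_]_   (q1,_)→(q3,b,←)
state=q3 head=6 tape=aabbbb[b]b_   (q3,b)→(q2,a,→)
state=q2 head=7 tape=aabbbba[b]_   (q2,b)→(q1,a,→)
state=q1 head=8 tape=aabbbbaa[_]   (q1,_)→(q3,b,←)
state=q3 head=7 tape=aabbbba[a]b   (q3,a)→(q1,a,→)
state=q1 head=8 tape=aabbbbaa[b]   (q1,b)→(q3,_,←)
state=q3 head=7 tape=aabbbba[a]_   (q3,a)→(q1,a,→)
state=q1 head=8 tape=aabbbbaa[_]   (q1,_)→(q3,b,←)
state=q3 head=7 tape=aabbbba[a]b
After 15 steps: state q3, head at 7, tape aabbbbaab.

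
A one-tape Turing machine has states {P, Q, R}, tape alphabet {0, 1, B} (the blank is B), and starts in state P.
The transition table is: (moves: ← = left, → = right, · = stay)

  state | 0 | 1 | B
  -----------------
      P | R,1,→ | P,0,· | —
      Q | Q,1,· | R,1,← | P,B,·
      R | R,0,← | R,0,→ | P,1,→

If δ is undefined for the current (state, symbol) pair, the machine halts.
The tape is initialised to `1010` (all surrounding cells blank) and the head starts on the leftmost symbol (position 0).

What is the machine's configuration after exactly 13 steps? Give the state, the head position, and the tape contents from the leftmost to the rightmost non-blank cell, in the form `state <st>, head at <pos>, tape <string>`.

state R, head at 0, tape 00010

P | B[1]010   read 1 → write 0, move ·, go to P
P | B[0]010   read 0 → write 1, move →, go to R
R | B1[0]10   read 0 → write 0, move ←, go to R
R | B[1]010   read 1 → write 0, move →, go to R
R | B0[0]10   read 0 → write 0, move ←, go to R
R | B[0]010   read 0 → write 0, move ←, go to R
R | [B]0010   read B → write 1, move →, go to P
P | 1[0]010   read 0 → write 1, move →, go to R
R | 11[0]10   read 0 → write 0, move ←, go to R
R | 1[1]010   read 1 → write 0, move →, go to R
R | 10[0]10   read 0 → write 0, move ←, go to R
R | 1[0]010   read 0 → write 0, move ←, go to R
R | [1]0010   read 1 → write 0, move →, go to R
R | 0[0]010
After 13 steps: state R, head at 0, tape 00010.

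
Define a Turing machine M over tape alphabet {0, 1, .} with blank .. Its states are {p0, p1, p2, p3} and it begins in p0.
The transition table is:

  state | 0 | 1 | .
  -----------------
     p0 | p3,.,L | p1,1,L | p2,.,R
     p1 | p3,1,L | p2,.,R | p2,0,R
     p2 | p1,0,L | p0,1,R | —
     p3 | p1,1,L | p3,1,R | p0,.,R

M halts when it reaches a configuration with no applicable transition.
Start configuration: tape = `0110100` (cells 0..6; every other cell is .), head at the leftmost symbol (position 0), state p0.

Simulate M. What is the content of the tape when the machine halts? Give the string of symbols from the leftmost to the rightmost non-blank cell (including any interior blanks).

101

state=p0 head=0 tape=.[0]110100.   (p0,0)→(p3,.,L)
state=p3 head=-1 tape=[.].110100.   (p3,.)→(p0,.,R)
state=p0 head=0 tape=.[.]110100.   (p0,.)→(p2,.,R)
state=p2 head=1 tape=..[1]10100.   (p2,1)→(p0,1,R)
state=p0 head=2 tape=..1[1]0100.   (p0,1)→(p1,1,L)
state=p1 head=1 tape=..[1]10100.   (p1,1)→(p2,.,R)
state=p2 head=2 tape=...[1]0100.   (p2,1)→(p0,1,R)
state=p0 head=3 tape=...1[0]100.   (p0,0)→(p3,.,L)
state=p3 head=2 tape=...[1].100.   (p3,1)→(p3,1,R)
state=p3 head=3 tape=...1[.]100.   (p3,.)→(p0,.,R)
state=p0 head=4 tape=...1.[1]00.   (p0,1)→(p1,1,L)
state=p1 head=3 tape=...1[.]100.   (p1,.)→(p2,0,R)
state=p2 head=4 tape=...10[1]00.   (p2,1)→(p0,1,R)
state=p0 head=5 tape=...101[0]0.   (p0,0)→(p3,.,L)
state=p3 head=4 tape=...10[1].0.   (p3,1)→(p3,1,R)
state=p3 head=5 tape=...101[.]0.   (p3,.)→(p0,.,R)
state=p0 head=6 tape=...101.[0].   (p0,0)→(p3,.,L)
state=p3 head=5 tape=...101[.]..   (p3,.)→(p0,.,R)
state=p0 head=6 tape=...101.[.].   (p0,.)→(p2,.,R)
state=p2 head=7 tape=...101..[.]
The non-blank tape span at halt is 101.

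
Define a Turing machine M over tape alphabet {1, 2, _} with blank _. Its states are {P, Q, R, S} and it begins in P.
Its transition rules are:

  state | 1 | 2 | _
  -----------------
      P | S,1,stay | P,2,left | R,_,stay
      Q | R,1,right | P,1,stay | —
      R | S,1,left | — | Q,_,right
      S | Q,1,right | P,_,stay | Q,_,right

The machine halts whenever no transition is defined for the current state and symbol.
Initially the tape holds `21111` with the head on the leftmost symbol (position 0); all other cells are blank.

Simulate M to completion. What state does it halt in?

state=P head=0 tape=_[2]1111__   (P,2)→(P,2,left)
state=P head=-1 tape=[_]21111__   (P,_)→(R,_,stay)
state=R head=-1 tape=[_]21111__   (R,_)→(Q,_,right)
state=Q head=0 tape=_[2]1111__   (Q,2)→(P,1,stay)
state=P head=0 tape=_[1]1111__   (P,1)→(S,1,stay)
state=S head=0 tape=_[1]1111__   (S,1)→(Q,1,right)
state=Q head=1 tape=_1[1]111__   (Q,1)→(R,1,right)
state=R head=2 tape=_11[1]11__   (R,1)→(S,1,left)
state=S head=1 tape=_1[1]111__   (S,1)→(Q,1,right)
state=Q head=2 tape=_11[1]11__   (Q,1)→(R,1,right)
state=R head=3 tape=_111[1]1__   (R,1)→(S,1,left)
state=S head=2 tape=_11[1]11__   (S,1)→(Q,1,right)
state=Q head=3 tape=_111[1]1__   (Q,1)→(R,1,right)
state=R head=4 tape=_1111[1]__   (R,1)→(S,1,left)
state=S head=3 tape=_111[1]1__   (S,1)→(Q,1,right)
state=Q head=4 tape=_1111[1]__   (Q,1)→(R,1,right)
state=R head=5 tape=_11111[_]_   (R,_)→(Q,_,right)
state=Q head=6 tape=_11111_[_]
No transition is defined for (Q, _); M halts in state Q.

Q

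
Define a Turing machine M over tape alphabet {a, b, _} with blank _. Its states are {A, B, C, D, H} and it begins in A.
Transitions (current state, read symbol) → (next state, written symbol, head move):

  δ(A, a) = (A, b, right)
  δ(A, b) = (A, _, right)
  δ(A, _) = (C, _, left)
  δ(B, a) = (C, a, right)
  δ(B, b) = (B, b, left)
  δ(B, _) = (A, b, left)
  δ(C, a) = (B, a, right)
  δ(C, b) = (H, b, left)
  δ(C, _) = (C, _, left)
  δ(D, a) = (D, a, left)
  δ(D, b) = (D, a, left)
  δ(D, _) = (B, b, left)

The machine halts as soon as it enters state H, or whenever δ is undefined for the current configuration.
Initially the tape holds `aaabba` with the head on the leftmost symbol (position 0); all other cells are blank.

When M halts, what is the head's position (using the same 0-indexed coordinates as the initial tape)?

state=A head=0 tape=[a]aabba_   (A,a)→(A,b,right)
state=A head=1 tape=b[a]abba_   (A,a)→(A,b,right)
state=A head=2 tape=bb[a]bba_   (A,a)→(A,b,right)
state=A head=3 tape=bbb[b]ba_   (A,b)→(A,_,right)
state=A head=4 tape=bbb_[b]a_   (A,b)→(A,_,right)
state=A head=5 tape=bbb__[a]_   (A,a)→(A,b,right)
state=A head=6 tape=bbb__b[_]   (A,_)→(C,_,left)
state=C head=5 tape=bbb__[b]_   (C,b)→(H,b,left)
state=H head=4 tape=bbb_[_]b_
At halt the head is at cell 4.

4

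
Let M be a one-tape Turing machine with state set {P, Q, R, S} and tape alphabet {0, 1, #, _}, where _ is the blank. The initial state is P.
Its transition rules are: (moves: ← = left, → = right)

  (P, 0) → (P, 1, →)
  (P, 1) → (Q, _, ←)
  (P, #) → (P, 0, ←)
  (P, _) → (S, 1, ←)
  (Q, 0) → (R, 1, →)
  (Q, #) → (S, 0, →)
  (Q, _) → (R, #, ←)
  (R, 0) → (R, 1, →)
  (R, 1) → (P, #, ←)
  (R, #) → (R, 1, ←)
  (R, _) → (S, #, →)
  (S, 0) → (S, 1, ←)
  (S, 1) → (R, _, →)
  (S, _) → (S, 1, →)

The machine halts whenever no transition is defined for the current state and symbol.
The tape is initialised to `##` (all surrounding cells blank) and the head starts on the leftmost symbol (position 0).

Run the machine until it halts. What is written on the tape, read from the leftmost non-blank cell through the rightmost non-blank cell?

P | ___[#]#   read # → write 0, move ←, go to P
P | __[_]0#   read _ → write 1, move ←, go to S
S | _[_]10#   read _ → write 1, move →, go to S
S | _1[1]0#   read 1 → write _, move →, go to R
R | _1_[0]#   read 0 → write 1, move →, go to R
R | _1_1[#]   read # → write 1, move ←, go to R
R | _1_[1]1   read 1 → write #, move ←, go to P
P | _1[_]#1   read _ → write 1, move ←, go to S
S | _[1]1#1   read 1 → write _, move →, go to R
R | __[1]#1   read 1 → write #, move ←, go to P
P | _[_]##1   read _ → write 1, move ←, go to S
S | [_]1##1   read _ → write 1, move →, go to S
S | 1[1]##1   read 1 → write _, move →, go to R
R | 1_[#]#1   read # → write 1, move ←, go to R
R | 1[_]1#1   read _ → write #, move →, go to S
S | 1#[1]#1   read 1 → write _, move →, go to R
R | 1#_[#]1   read # → write 1, move ←, go to R
R | 1#[_]11   read _ → write #, move →, go to S
S | 1##[1]1   read 1 → write _, move →, go to R
R | 1##_[1]   read 1 → write #, move ←, go to P
P | 1##[_]#   read _ → write 1, move ←, go to S
S | 1#[#]1#
The non-blank tape span at halt is 1##1#.

1##1#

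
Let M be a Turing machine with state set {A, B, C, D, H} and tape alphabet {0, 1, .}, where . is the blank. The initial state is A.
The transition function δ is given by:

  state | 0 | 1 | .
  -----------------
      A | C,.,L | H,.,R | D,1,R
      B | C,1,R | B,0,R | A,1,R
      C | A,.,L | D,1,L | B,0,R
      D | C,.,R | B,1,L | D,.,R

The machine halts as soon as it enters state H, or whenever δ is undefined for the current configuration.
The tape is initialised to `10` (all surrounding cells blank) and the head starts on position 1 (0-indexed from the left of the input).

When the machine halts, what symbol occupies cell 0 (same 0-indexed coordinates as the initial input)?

.

A | .1[0]   read 0 → write ., move L, go to C
C | .[1].   read 1 → write 1, move L, go to D
D | [.]1.   read . → write ., move R, go to D
D | .[1].   read 1 → write 1, move L, go to B
B | [.]1.   read . → write 1, move R, go to A
A | 1[1].   read 1 → write ., move R, go to H
H | 1.[.]
Cell 0 holds . when M halts.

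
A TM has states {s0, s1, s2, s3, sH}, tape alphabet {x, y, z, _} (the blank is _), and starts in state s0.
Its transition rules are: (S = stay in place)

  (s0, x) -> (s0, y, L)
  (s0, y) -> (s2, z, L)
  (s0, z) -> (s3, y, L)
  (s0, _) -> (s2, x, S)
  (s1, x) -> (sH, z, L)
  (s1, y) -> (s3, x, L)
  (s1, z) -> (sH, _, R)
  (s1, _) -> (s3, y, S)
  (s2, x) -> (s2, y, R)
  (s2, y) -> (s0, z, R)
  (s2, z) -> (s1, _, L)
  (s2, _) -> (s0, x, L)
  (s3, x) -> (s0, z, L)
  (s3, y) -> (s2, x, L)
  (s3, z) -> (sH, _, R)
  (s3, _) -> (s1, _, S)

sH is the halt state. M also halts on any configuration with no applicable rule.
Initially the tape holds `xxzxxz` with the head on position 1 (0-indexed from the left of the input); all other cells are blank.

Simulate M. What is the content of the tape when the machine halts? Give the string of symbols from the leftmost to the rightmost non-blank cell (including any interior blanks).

yy_yxzzxxz

state=s0 head=1 tape=____x[x]zxxz   (s0,x)→(s0,y,L)
state=s0 head=0 tape=____[x]yzxxz   (s0,x)→(s0,y,L)
state=s0 head=-1 tape=___[_]yyzxxz   (s0,_)→(s2,x,S)
state=s2 head=-1 tape=___[x]yyzxxz   (s2,x)→(s2,y,R)
state=s2 head=0 tape=___y[y]yzxxz   (s2,y)→(s0,z,R)
state=s0 head=1 tape=___yz[y]zxxz   (s0,y)→(s2,z,L)
state=s2 head=0 tape=___y[z]zzxxz   (s2,z)→(s1,_,L)
state=s1 head=-1 tape=___[y]_zzxxz   (s1,y)→(s3,x,L)
state=s3 head=-2 tape=__[_]x_zzxxz   (s3,_)→(s1,_,S)
state=s1 head=-2 tape=__[_]x_zzxxz   (s1,_)→(s3,y,S)
state=s3 head=-2 tape=__[y]x_zzxxz   (s3,y)→(s2,x,L)
state=s2 head=-3 tape=_[_]xx_zzxxz   (s2,_)→(s0,x,L)
state=s0 head=-4 tape=[_]xxx_zzxxz   (s0,_)→(s2,x,S)
state=s2 head=-4 tape=[x]xxx_zzxxz   (s2,x)→(s2,y,R)
state=s2 head=-3 tape=y[x]xx_zzxxz   (s2,x)→(s2,y,R)
state=s2 head=-2 tape=yy[x]x_zzxxz   (s2,x)→(s2,y,R)
state=s2 head=-1 tape=yyy[x]_zzxxz   (s2,x)→(s2,y,R)
state=s2 head=0 tape=yyyy[_]zzxxz   (s2,_)→(s0,x,L)
state=s0 head=-1 tape=yyy[y]xzzxxz   (s0,y)→(s2,z,L)
state=s2 head=-2 tape=yy[y]zxzzxxz   (s2,y)→(s0,z,R)
state=s0 head=-1 tape=yyz[z]xzzxxz   (s0,z)→(s3,y,L)
state=s3 head=-2 tape=yy[z]yxzzxxz   (s3,z)→(sH,_,R)
state=sH head=-1 tape=yy_[y]xzzxxz
The non-blank tape span at halt is yy_yxzzxxz.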